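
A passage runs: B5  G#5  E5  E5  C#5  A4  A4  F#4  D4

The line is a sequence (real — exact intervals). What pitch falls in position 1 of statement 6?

The unit is 3 notes. Position-1 pitches of the 3 shown cells: B5, E5, A4.
Extending down a 5th: D4 → G3 → C3.

C3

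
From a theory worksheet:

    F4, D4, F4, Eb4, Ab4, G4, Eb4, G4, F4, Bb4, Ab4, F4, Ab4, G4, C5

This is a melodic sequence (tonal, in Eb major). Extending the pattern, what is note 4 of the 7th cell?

The unit is 5 notes. Position-4 pitches of the 3 shown cells: Eb4, F4, G4.
Extending up a 2nd: Ab4 → Bb4 → C5 → D5.

D5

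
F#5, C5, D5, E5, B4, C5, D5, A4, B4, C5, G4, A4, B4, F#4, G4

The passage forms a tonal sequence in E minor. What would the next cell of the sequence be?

A4 E4 F#4

Taking 3-note groups, the heads are F#5, E5, D5, C5, B4: the pattern moves down a 2nd.
From A4 the diatonic shape gives A4 E4 F#4.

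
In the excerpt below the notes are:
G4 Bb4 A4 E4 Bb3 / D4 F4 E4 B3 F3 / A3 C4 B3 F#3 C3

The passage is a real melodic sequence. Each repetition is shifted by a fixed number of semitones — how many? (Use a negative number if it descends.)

-5

Taking 5-note groups, the heads are G4, D4, A3: the pattern moves down a 4th.
Counting half-steps from G4 to D4: -5.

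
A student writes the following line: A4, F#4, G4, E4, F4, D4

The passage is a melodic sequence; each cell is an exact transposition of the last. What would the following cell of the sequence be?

With a 2-note motive the entries are A4, G4, F4, each down a 2nd from the previous.
From Eb4 the exact shape gives Eb4 C4.

Eb4 C4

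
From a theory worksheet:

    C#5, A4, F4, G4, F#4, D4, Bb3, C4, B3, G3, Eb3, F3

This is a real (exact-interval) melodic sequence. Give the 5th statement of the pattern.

With a 4-note motive the entries are C#5, F#4, B3, each down a 5th from the previous.
Carrying on: E3 → A2.
So cell 5 is A2 F2 Db2 Eb2.

A2 F2 Db2 Eb2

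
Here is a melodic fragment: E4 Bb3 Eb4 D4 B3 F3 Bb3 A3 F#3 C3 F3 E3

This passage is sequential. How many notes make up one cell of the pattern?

There are 12 notes; a 4-note unit gives 3 cells:
E4 Bb3 Eb4 D4 | B3 F3 Bb3 A3 | F#3 C3 F3 E3
Each cell is the previous one down a 4th — so the unit is 4 notes.

4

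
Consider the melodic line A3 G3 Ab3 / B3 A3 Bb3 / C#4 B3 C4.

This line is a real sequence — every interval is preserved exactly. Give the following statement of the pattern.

D#4 C#4 D4

With a 3-note motive the entries are A3, B3, C#4, each up a 2nd from the previous.
From D#4 the exact shape gives D#4 C#4 D4.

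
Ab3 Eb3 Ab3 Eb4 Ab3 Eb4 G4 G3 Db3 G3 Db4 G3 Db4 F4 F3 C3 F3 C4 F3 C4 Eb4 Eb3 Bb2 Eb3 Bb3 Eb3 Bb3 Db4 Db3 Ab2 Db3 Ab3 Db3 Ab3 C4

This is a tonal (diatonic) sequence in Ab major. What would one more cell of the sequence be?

C3 G2 C3 G3 C3 G3 Bb3

The 7-note cells begin on Ab3, G3, F3, Eb3, Db3 — each down a 2nd from the last.
From C3 the diatonic shape gives C3 G2 C3 G3 C3 G3 Bb3.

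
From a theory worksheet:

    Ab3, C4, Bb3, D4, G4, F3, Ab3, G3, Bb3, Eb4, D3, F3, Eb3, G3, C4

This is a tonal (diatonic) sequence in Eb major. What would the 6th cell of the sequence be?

Eb2 G2 F2 Ab2 D3

Taking 5-note groups, the heads are Ab3, F3, D3: the pattern moves down a 3rd.
Carrying on: Bb2 → G2 → Eb2.
From Eb2 the diatonic shape gives Eb2 G2 F2 Ab2 D3.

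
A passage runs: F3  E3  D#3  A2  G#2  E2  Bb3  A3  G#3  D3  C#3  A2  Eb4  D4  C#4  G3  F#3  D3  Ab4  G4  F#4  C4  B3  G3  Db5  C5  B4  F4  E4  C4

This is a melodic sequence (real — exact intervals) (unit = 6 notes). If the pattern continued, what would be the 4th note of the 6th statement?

The unit is 6 notes. Position-4 pitches of the 5 shown cells: A2, D3, G3, C4, F4.
From F4, up a 4th gives Bb4.

Bb4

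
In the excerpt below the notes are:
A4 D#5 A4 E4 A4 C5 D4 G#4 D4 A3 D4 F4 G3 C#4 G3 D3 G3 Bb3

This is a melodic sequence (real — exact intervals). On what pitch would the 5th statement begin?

F2

The 6-note cells begin on A4, D4, G3 — each down a 5th from the last.
Extending the heads down a 5th: C3 → F2.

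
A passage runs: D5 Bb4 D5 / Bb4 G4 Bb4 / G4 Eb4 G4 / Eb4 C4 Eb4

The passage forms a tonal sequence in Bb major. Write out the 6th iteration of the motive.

A3 F3 A3

The 3-note cells begin on D5, Bb4, G4, Eb4 — each down a 3rd from the last.
Extending down a 3rd: C4 → A3.
From A3 the diatonic shape gives A3 F3 A3.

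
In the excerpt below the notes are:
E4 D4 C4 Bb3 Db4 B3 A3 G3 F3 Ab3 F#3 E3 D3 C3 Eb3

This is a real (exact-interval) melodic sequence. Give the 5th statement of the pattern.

With a 5-note motive the entries are E4, B3, F#3, each down a 4th from the previous.
Continuing the starts: C#3 → G#2.
Statement 5 starts on G#2 and keeps the same exact contour: G#2 F#2 E2 D2 F2.

G#2 F#2 E2 D2 F2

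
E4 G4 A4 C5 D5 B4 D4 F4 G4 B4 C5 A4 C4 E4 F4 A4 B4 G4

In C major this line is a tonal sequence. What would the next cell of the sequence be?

B3 D4 E4 G4 A4 F4

Taking 6-note groups, the heads are E4, D4, C4: the pattern moves down a 2nd.
Statement 4 starts on B3 and keeps the same diatonic contour: B3 D4 E4 G4 A4 F4.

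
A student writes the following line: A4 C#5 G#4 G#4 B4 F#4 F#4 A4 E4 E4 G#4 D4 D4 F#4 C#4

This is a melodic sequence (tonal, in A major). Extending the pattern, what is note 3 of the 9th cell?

F#3

The unit is 3 notes. Position-3 pitches of the 5 shown cells: G#4, F#4, E4, D4, C#4.
Extending down a 2nd: B3 → A3 → G#3 → F#3.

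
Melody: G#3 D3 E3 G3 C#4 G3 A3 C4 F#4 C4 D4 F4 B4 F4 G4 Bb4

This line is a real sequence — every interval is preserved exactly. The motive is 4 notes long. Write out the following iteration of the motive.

E5 Bb4 C5 Eb5

Taking 4-note groups, the heads are G#3, C#4, F#4, B4: the pattern moves up a 4th.
So cell 5 is E5 Bb4 C5 Eb5.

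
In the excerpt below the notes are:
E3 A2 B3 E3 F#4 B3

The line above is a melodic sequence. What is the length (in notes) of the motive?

6 notes total. Splitting into 3 groups of 2:
E3 A2 | B3 E3 | F#4 B3
That's a consistent up a 5th shift per cell, and no other grouping gives one.

2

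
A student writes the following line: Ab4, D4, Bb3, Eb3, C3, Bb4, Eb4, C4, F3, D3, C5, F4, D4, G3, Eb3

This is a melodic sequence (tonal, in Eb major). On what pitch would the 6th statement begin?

Taking 5-note groups, the heads are Ab4, Bb4, C5: the pattern moves up a 2nd.
Extending the heads up a 2nd: D5 → Eb5 → F5.

F5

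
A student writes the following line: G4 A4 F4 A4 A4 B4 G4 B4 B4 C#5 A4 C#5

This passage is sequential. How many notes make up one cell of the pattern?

There are 12 notes; a 4-note unit gives 3 cells:
G4 A4 F4 A4 | A4 B4 G4 B4 | B4 C#5 A4 C#5
Each cell is the previous one up a 2nd — so the unit is 4 notes.

4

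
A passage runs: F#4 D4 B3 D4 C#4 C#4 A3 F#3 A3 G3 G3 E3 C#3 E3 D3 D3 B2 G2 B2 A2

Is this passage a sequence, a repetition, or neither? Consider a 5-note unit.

Each 5-note cell is the previous one transposed down a 4th.

sequence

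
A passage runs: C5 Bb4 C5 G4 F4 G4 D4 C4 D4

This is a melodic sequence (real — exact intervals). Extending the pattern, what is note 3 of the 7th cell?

Grouping in 3s, the 3rd note of each cell is C5, G4, D4.
Carrying that down a 4th forward: A3 → E3 → B2 → F#2.

F#2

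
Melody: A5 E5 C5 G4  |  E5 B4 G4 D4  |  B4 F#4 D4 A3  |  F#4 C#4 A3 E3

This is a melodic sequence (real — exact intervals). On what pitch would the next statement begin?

With a 4-note motive the entries are A5, E5, B4, F#4, each down a 4th from the previous.
The next head, down a 4th from F#4, is C#4.

C#4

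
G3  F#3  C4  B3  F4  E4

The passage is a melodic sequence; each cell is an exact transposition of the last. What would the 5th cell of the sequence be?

Eb5 D5

Taking 2-note groups, the heads are G3, C4, F4: the pattern moves up a 4th.
Carrying on: Bb4 → Eb5.
So cell 5 is Eb5 D5.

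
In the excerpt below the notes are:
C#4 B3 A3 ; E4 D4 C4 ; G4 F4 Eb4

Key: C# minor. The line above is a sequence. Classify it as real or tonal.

Each cell has the same semitone pattern (-2, -2) — intervals are preserved exactly.
And D4 lies outside C# minor, so the sequence is real rather than tonal.

real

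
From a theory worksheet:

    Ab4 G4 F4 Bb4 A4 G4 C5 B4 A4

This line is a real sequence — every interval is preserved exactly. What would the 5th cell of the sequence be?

Unit = 3 notes; the statements start on Ab4, Bb4, C5, moving up a 2nd each time.
Continuing the starts: D5 → E5.
Statement 5 starts on E5 and keeps the same exact contour: E5 D#5 C#5.

E5 D#5 C#5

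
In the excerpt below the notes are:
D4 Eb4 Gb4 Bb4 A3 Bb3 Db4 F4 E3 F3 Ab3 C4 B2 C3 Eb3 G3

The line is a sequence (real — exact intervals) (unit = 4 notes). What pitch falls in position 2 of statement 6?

D2

The unit is 4 notes. Position-2 pitches of the 4 shown cells: Eb4, Bb3, F3, C3.
Each moves down a 4th. Continuing: G2 → D2.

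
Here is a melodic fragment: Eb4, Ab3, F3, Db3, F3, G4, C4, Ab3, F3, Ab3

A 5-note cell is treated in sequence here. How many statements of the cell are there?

10 notes in groups of 5 gives 10/5 = 2 statements.
Starts: Eb4, G4 — each up a 3rd.

2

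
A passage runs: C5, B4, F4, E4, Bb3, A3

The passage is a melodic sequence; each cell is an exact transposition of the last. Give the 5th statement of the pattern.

Ab2 G2

Taking 2-note groups, the heads are C5, F4, Bb3: the pattern moves down a 5th.
Carrying on: Eb3 → Ab2.
So cell 5 is Ab2 G2.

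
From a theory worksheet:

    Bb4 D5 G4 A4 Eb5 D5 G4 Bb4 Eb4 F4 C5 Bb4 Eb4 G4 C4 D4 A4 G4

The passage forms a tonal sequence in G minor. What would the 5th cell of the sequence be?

A3 C4 F3 G3 D4 C4

Taking 6-note groups, the heads are Bb4, G4, Eb4: the pattern moves down a 3rd.
Carrying on: C4 → A3.
Statement 5 starts on A3 and keeps the same diatonic contour: A3 C4 F3 G3 D4 C4.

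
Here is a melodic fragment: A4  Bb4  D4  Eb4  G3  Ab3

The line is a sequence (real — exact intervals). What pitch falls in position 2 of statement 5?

The unit is 2 notes. Position-2 pitches of the 3 shown cells: Bb4, Eb4, Ab3.
Extending down a 5th: Db3 → Gb2.

Gb2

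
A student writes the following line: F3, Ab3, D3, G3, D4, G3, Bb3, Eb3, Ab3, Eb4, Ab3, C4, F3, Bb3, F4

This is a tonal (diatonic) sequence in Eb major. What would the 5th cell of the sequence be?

C4 Eb4 Ab3 D4 Ab4

The 5-note cells begin on F3, G3, Ab3 — each up a 2nd from the last.
Carrying on: Bb3 → C4.
So cell 5 is C4 Eb4 Ab3 D4 Ab4.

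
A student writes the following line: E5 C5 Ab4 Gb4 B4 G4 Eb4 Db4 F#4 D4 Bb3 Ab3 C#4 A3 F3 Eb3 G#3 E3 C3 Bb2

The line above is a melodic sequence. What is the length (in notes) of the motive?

Try groups of 4 (5 cells in 20 notes):
E5 C5 Ab4 Gb4 | B4 G4 Eb4 Db4 | F#4 D4 Bb3 Ab3 | C#4 A3 F3 Eb3 | G#3 E3 C3 Bb2
Every group is a transposition down a 4th of the one before; no shorter unit works.

4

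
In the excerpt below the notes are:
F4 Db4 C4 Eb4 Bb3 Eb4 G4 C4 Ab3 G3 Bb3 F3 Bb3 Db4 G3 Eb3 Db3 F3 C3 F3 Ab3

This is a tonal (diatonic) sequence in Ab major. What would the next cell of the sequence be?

Db3 Bb2 Ab2 C3 G2 C3 Eb3

The 7-note cells begin on F4, C4, G3 — each down a 4th from the last.
So cell 4 is Db3 Bb2 Ab2 C3 G2 C3 Eb3.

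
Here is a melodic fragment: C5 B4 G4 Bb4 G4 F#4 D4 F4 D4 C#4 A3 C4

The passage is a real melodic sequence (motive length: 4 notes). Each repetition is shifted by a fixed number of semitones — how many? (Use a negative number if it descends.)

The 4-note cells begin on C5, G4, D4 — each down a 4th from the last.
C5→G4 is 67 − 72 = -5 semitones.

-5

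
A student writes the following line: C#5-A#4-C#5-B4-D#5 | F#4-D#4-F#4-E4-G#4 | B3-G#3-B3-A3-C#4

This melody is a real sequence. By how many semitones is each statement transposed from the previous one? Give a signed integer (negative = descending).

-7

With a 5-note motive the entries are C#5, F#4, B3, each down a 5th from the previous.
C#5→F#4 is 66 − 73 = -7 semitones.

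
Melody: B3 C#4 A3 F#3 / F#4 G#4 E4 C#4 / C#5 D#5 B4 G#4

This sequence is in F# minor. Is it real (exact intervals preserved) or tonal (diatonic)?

Each cell has the same semitone pattern (2, -4, -3) — intervals are preserved exactly.
And D#5 lies outside F# minor, so the sequence is real rather than tonal.

real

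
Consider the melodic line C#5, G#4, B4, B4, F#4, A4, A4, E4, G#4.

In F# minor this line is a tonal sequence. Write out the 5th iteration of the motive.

The 3-note cells begin on C#5, B4, A4 — each down a 2nd from the last.
Carrying on: G#4 → F#4.
From F#4 the diatonic shape gives F#4 C#4 E4.

F#4 C#4 E4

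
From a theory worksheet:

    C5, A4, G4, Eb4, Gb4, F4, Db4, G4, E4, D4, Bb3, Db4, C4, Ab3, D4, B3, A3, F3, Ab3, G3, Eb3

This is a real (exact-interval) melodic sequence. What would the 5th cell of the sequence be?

The 7-note cells begin on C5, G4, D4 — each down a 4th from the last.
Extending down a 4th: A3 → E3.
From E3 the exact shape gives E3 C#3 B2 G2 Bb2 A2 F2.

E3 C#3 B2 G2 Bb2 A2 F2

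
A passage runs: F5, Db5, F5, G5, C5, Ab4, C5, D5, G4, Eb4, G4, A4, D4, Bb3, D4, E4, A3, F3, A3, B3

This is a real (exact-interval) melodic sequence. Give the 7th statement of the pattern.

Taking 4-note groups, the heads are F5, C5, G4, D4, A3: the pattern moves down a 4th.
Continuing the starts: E3 → B2.
So cell 7 is B2 G2 B2 C#3.

B2 G2 B2 C#3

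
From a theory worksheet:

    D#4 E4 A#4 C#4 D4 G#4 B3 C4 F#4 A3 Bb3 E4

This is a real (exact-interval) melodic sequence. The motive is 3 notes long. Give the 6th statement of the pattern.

Unit = 3 notes; the statements start on D#4, C#4, B3, A3, moving down a 2nd each time.
Extending down a 2nd: G3 → F3.
From F3 the exact shape gives F3 Gb3 C4.

F3 Gb3 C4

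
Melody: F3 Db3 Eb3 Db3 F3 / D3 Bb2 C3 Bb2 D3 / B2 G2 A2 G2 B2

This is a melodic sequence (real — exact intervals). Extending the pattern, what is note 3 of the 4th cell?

F#2

Grouping in 5s, the 3rd note of each cell is Eb3, C3, A2.
From A2, down a 3rd gives F#2.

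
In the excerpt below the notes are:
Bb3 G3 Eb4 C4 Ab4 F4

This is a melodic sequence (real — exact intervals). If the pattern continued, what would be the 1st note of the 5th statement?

Gb5

Grouping in 2s, the 1st note of each cell is Bb3, Eb4, Ab4.
Carrying that up a 4th forward: Db5 → Gb5.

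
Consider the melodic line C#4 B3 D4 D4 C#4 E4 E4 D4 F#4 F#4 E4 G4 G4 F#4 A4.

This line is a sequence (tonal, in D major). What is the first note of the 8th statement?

C#5

Unit = 3 notes; the statements start on C#4, D4, E4, F#4, G4, moving up a 2nd each time.
Continuing: A4 → B4 → C#5. Statement 8 starts on C#5.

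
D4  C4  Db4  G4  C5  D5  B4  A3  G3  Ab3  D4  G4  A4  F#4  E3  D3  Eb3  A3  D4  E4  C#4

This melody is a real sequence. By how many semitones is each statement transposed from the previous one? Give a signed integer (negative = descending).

With a 7-note motive the entries are D4, A3, E3, each down a 4th from the previous.
D4 to A3 spans -5 semitones.

-5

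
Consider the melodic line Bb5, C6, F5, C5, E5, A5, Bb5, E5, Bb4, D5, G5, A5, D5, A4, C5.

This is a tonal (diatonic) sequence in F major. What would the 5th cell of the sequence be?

Taking 5-note groups, the heads are Bb5, A5, G5: the pattern moves down a 2nd.
Carrying on: F5 → E5.
From E5 the diatonic shape gives E5 F5 Bb4 F4 A4.

E5 F5 Bb4 F4 A4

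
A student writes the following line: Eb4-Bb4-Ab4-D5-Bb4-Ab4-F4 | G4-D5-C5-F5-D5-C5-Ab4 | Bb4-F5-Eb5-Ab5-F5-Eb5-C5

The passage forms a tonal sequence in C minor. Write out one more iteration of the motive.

D5 Ab5 G5 C6 Ab5 G5 Eb5

The 7-note cells begin on Eb4, G4, Bb4 — each up a 3rd from the last.
From D5 the diatonic shape gives D5 Ab5 G5 C6 Ab5 G5 Eb5.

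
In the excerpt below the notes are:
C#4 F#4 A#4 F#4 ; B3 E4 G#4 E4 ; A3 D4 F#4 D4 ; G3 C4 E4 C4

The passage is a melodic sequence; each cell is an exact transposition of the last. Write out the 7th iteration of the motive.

Db3 Gb3 Bb3 Gb3

With a 4-note motive the entries are C#4, B3, A3, G3, each down a 2nd from the previous.
Carrying on: F3 → Eb3 → Db3.
From Db3 the exact shape gives Db3 Gb3 Bb3 Gb3.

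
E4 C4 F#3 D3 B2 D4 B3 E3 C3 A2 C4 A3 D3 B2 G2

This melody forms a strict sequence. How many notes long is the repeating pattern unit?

Try groups of 5 (3 cells in 15 notes):
E4 C4 F#3 D3 B2 | D4 B3 E3 C3 A2 | C4 A3 D3 B2 G2
Each cell is the previous one down a 2nd — so the unit is 5 notes.

5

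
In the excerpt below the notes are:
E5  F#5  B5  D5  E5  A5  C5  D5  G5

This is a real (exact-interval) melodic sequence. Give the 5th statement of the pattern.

Taking 3-note groups, the heads are E5, D5, C5: the pattern moves down a 2nd.
Extending down a 2nd: Bb4 → Ab4.
From Ab4 the exact shape gives Ab4 Bb4 Eb5.

Ab4 Bb4 Eb5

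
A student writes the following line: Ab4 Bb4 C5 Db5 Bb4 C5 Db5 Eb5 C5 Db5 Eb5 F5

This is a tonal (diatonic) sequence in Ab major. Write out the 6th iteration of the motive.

F5 G5 Ab5 Bb5

The 4-note cells begin on Ab4, Bb4, C5 — each up a 2nd from the last.
Carrying on: Db5 → Eb5 → F5.
From F5 the diatonic shape gives F5 G5 Ab5 Bb5.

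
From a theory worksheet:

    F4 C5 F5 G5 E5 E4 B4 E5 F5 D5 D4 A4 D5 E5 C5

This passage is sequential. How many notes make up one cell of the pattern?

There are 15 notes; a 5-note unit gives 3 cells:
F4 C5 F5 G5 E5 | E4 B4 E5 F5 D5 | D4 A4 D5 E5 C5
Every group is a transposition down a 2nd of the one before; no shorter unit works.

5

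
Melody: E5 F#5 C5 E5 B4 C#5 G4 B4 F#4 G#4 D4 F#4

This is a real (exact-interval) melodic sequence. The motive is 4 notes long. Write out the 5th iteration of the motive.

G#3 A#3 E3 G#3

Taking 4-note groups, the heads are E5, B4, F#4: the pattern moves down a 4th.
Carrying on: C#4 → G#3.
From G#3 the exact shape gives G#3 A#3 E3 G#3.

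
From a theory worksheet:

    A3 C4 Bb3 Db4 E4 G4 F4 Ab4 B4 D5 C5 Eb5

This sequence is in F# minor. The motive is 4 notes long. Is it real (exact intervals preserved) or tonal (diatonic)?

Each cell has the same semitone pattern (3, -2, 3) — intervals are preserved exactly.
And C4 lies outside F# minor, so the sequence is real rather than tonal.

real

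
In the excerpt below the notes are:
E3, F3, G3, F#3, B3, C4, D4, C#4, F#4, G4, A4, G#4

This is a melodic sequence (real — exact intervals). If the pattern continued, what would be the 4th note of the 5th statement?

The unit is 4 notes. Position-4 pitches of the 3 shown cells: F#3, C#4, G#4.
Extending up a 5th: D#5 → A#5.

A#5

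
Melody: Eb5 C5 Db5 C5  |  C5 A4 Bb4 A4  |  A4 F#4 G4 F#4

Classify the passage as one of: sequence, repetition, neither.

Each 4-note cell is the previous one transposed down a 3rd.

sequence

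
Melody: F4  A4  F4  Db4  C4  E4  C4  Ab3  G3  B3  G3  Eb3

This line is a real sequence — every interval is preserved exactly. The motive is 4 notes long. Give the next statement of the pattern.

Unit = 4 notes; the statements start on F4, C4, G3, moving down a 4th each time.
So cell 4 is D3 F#3 D3 Bb2.

D3 F#3 D3 Bb2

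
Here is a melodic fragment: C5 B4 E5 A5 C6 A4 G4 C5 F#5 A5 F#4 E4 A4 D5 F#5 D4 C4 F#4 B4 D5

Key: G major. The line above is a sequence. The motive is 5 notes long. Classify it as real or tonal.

tonal

Every note is diatonic to G major.
Cell 1 has -1 semitones from note 1 to 2, but cell 2 has -2 — the interval quality changes while the contour stays the same, which is the hallmark of a tonal sequence.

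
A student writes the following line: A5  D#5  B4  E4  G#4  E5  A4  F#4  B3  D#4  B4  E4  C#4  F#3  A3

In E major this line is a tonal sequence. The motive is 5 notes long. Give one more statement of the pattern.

F#4 B3 G#3 C#3 E3

The 5-note cells begin on A5, E5, B4 — each down a 4th from the last.
So cell 4 is F#4 B3 G#3 C#3 E3.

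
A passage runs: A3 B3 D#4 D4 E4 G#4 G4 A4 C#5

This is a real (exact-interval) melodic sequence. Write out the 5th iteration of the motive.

F5 G5 B5

With a 3-note motive the entries are A3, D4, G4, each up a 4th from the previous.
Carrying on: C5 → F5.
From F5 the exact shape gives F5 G5 B5.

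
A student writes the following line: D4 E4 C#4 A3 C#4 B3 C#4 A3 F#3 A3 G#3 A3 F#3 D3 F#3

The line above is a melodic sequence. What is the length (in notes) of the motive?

There are 15 notes; a 5-note unit gives 3 cells:
D4 E4 C#4 A3 C#4 | B3 C#4 A3 F#3 A3 | G#3 A3 F#3 D3 F#3
Every group is a transposition down a 3rd of the one before; no shorter unit works.

5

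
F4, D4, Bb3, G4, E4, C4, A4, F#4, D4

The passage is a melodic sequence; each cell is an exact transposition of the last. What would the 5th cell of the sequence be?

C#5 A#4 F#4

Unit = 3 notes; the statements start on F4, G4, A4, moving up a 2nd each time.
Continuing the starts: B4 → C#5.
Statement 5 starts on C#5 and keeps the same exact contour: C#5 A#4 F#4.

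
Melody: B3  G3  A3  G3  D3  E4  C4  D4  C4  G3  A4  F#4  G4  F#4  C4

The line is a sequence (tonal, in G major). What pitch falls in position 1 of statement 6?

The unit is 5 notes. Position-1 pitches of the 3 shown cells: B3, E4, A4.
Carrying that up a 4th forward: D5 → G5 → C6.

C6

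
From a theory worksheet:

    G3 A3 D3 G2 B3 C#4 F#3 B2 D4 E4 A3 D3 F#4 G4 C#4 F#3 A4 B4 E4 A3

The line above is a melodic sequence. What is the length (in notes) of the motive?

There are 20 notes; a 4-note unit gives 5 cells:
G3 A3 D3 G2 | B3 C#4 F#3 B2 | D4 E4 A3 D3 | F#4 G4 C#4 F#3 | A4 B4 E4 A3
Each cell is the previous one up a 3rd — so the unit is 4 notes.

4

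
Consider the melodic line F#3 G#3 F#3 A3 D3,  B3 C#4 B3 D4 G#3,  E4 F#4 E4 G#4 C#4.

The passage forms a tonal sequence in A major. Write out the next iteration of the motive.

Unit = 5 notes; the statements start on F#3, B3, E4, moving up a 4th each time.
Statement 4 starts on A4 and keeps the same diatonic contour: A4 B4 A4 C#5 F#4.

A4 B4 A4 C#5 F#4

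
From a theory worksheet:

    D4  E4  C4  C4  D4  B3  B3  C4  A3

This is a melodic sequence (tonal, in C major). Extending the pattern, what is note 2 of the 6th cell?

G3

Grouping in 3s, the 2nd note of each cell is E4, D4, C4.
Each moves down a 2nd. Continuing: B3 → A3 → G3.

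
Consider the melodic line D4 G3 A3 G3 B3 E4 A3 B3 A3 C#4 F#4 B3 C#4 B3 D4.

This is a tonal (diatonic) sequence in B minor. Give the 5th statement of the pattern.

A4 D4 E4 D4 F#4

With a 5-note motive the entries are D4, E4, F#4, each up a 2nd from the previous.
Extending up a 2nd: G4 → A4.
Statement 5 starts on A4 and keeps the same diatonic contour: A4 D4 E4 D4 F#4.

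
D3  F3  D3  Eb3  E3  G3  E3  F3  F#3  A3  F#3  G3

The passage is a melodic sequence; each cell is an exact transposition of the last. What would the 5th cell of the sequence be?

The 4-note cells begin on D3, E3, F#3 — each up a 2nd from the last.
Carrying on: G#3 → A#3.
So cell 5 is A#3 C#4 A#3 B3.

A#3 C#4 A#3 B3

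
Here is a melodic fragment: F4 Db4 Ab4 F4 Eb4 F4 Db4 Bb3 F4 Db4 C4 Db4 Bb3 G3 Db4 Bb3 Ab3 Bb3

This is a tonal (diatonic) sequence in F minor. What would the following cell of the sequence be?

G3 Eb3 Bb3 G3 F3 G3

Unit = 6 notes; the statements start on F4, Db4, Bb3, moving down a 3rd each time.
From G3 the diatonic shape gives G3 Eb3 Bb3 G3 F3 G3.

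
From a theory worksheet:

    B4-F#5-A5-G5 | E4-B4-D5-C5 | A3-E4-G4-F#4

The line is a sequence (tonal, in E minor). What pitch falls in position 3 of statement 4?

With 4-note cells, note 3 of each statement runs A5, D5, G4.
From G4, down a 5th gives C4.

C4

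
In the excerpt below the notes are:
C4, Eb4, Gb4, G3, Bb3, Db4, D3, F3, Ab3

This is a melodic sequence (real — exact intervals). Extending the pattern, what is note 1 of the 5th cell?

E2

The unit is 3 notes. Position-1 pitches of the 3 shown cells: C4, G3, D3.
Each moves down a 4th. Continuing: A2 → E2.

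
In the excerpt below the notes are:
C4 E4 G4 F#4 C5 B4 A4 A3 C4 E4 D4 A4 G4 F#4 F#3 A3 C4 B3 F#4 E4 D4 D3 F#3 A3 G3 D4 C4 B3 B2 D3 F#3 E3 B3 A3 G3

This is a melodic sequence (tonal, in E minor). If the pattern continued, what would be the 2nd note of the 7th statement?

Grouping in 7s, the 2nd note of each cell is E4, C4, A3, F#3, D3.
Carrying that down a 3rd forward: B2 → G2.

G2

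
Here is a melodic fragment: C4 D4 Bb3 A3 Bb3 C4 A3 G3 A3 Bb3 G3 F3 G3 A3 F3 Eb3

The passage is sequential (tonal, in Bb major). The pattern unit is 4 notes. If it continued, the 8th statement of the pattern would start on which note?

Taking 4-note groups, the heads are C4, Bb3, A3, G3: the pattern moves down a 2nd.
Continuing: F3 → Eb3 → D3 → C3. Statement 8 starts on C3.

C3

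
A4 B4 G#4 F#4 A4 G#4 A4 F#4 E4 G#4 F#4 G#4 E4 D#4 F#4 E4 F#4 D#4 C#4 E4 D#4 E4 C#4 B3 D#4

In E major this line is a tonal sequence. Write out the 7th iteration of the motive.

Unit = 5 notes; the statements start on A4, G#4, F#4, E4, D#4, moving down a 2nd each time.
Continuing the starts: C#4 → B3.
Statement 7 starts on B3 and keeps the same diatonic contour: B3 C#4 A3 G#3 B3.

B3 C#4 A3 G#3 B3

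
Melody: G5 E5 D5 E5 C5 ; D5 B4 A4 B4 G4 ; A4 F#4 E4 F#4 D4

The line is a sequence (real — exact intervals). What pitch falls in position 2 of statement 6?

Grouping in 5s, the 2nd note of each cell is E5, B4, F#4.
Extending down a 4th: C#4 → G#3 → D#3.

D#3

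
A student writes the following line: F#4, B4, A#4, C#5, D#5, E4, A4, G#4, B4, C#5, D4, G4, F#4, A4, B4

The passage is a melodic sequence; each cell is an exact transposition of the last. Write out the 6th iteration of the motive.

With a 5-note motive the entries are F#4, E4, D4, each down a 2nd from the previous.
Carrying on: C4 → Bb3 → Ab3.
Statement 6 starts on Ab3 and keeps the same exact contour: Ab3 Db4 C4 Eb4 F4.

Ab3 Db4 C4 Eb4 F4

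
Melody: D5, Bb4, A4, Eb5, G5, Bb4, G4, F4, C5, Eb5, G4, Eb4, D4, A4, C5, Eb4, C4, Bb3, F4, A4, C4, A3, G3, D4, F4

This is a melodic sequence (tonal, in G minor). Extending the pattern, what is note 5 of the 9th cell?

The unit is 5 notes. Position-5 pitches of the 5 shown cells: G5, Eb5, C5, A4, F4.
Extending down a 3rd: D4 → Bb3 → G3 → Eb3.

Eb3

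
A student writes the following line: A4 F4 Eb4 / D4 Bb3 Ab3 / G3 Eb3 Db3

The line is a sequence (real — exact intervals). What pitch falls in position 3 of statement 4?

Gb2

With 3-note cells, note 3 of each statement runs Eb4, Ab3, Db3.
One more down a 5th gives Gb2.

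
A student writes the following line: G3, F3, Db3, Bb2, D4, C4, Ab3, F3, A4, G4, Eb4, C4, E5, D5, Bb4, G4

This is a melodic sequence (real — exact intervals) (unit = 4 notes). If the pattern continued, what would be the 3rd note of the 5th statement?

With 4-note cells, note 3 of each statement runs Db3, Ab3, Eb4, Bb4.
Each moves up a 5th; the next is F5.

F5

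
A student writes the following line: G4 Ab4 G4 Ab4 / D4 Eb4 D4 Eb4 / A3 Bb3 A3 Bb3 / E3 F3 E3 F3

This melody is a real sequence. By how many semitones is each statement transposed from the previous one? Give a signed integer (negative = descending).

-5

The 4-note cells begin on G4, D4, A3, E3 — each down a 4th from the last.
G4 to D4 spans -5 semitones.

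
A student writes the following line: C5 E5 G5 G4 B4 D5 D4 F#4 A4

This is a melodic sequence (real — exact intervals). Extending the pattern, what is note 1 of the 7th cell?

With 3-note cells, note 1 of each statement runs C5, G4, D4.
Extending down a 4th: A3 → E3 → B2 → F#2.

F#2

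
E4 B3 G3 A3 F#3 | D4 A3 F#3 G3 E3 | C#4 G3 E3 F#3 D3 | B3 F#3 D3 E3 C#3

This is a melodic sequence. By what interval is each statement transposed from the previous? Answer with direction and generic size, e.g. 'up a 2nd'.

down a 2nd

Unit = 5 notes; the statements start on E4, D4, C#4, B3, moving down a 2nd each time.
From E4 to D4: down a 2nd.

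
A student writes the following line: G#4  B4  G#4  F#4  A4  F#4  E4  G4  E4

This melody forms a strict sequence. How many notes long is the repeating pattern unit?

3

9 notes total. Splitting into 3 groups of 3:
G#4 B4 G#4 | F#4 A4 F#4 | E4 G4 E4
Every group is a transposition down a 2nd of the one before; no shorter unit works.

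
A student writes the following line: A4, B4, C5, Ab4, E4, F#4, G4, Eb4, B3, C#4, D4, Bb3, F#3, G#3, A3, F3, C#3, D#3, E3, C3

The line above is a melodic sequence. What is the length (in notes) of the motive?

4

20 notes total. Splitting into 5 groups of 4:
A4 B4 C5 Ab4 | E4 F#4 G4 Eb4 | B3 C#4 D4 Bb3 | F#3 G#3 A3 F3 | C#3 D#3 E3 C3
Each cell is the previous one down a 4th — so the unit is 4 notes.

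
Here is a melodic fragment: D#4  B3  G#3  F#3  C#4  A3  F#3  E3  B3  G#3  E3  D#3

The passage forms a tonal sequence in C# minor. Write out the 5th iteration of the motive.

G#3 E3 C#3 B2

With a 4-note motive the entries are D#4, C#4, B3, each down a 2nd from the previous.
Carrying on: A3 → G#3.
So cell 5 is G#3 E3 C#3 B2.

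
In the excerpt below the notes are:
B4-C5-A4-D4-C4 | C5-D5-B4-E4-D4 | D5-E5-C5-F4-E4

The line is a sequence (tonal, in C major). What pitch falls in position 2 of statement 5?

With 5-note cells, note 2 of each statement runs C5, D5, E5.
Each moves up a 2nd. Continuing: F5 → G5.

G5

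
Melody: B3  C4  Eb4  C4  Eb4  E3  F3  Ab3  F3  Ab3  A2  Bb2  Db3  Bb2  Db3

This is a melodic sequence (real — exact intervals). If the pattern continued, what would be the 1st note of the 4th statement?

D2

Grouping in 5s, the 1st note of each cell is B3, E3, A2.
Each moves down a 5th; the next is D2.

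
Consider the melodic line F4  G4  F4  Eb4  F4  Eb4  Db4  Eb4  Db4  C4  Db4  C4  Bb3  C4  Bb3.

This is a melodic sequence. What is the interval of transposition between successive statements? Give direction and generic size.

With a 3-note motive the entries are F4, Eb4, Db4, C4, Bb3, each down a 2nd from the previous.
From F4 to Eb4: down a 2nd.

down a 2nd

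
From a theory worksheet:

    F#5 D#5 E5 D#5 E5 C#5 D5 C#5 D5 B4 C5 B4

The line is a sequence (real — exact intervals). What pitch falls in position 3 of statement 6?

Grouping in 4s, the 3rd note of each cell is E5, D5, C5.
Extending down a 2nd: Bb4 → Ab4 → Gb4.

Gb4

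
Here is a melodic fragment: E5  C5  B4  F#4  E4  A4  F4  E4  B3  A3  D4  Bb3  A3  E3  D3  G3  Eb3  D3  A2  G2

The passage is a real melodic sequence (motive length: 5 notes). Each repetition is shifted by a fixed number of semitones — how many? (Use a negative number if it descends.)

-7

Unit = 5 notes; the statements start on E5, A4, D4, G3, moving down a 5th each time.
Counting half-steps from E5 to A4: -7.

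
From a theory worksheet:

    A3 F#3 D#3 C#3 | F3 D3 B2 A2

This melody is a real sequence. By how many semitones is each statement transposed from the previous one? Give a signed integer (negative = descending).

The 4-note cells begin on A3, F3 — each down a 3rd from the last.
Counting half-steps from A3 to F3: -4.

-4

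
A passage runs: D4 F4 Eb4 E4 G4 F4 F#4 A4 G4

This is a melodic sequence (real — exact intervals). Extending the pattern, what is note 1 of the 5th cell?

A#4

Grouping in 3s, the 1st note of each cell is D4, E4, F#4.
Each moves up a 2nd. Continuing: G#4 → A#4.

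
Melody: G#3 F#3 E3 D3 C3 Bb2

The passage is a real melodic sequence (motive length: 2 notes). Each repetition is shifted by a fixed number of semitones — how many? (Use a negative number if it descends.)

Taking 2-note groups, the heads are G#3, E3, C3: the pattern moves down a 3rd.
Counting half-steps from G#3 to E3: -4.

-4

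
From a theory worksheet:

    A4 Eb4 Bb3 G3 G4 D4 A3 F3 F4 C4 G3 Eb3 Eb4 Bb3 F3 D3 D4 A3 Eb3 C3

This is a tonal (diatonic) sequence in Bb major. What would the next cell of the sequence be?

The 4-note cells begin on A4, G4, F4, Eb4, D4 — each down a 2nd from the last.
From C4 the diatonic shape gives C4 G3 D3 Bb2.

C4 G3 D3 Bb2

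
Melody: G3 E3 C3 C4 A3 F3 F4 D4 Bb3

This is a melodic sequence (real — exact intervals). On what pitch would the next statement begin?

Bb4

With a 3-note motive the entries are G3, C4, F4, each up a 4th from the previous.
One more step up a 4th gives Bb4.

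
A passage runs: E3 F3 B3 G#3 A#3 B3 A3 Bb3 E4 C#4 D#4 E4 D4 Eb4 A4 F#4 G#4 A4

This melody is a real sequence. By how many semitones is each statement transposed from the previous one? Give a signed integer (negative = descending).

With a 6-note motive the entries are E3, A3, D4, each up a 4th from the previous.
Counting half-steps from E3 to A3: 5.

5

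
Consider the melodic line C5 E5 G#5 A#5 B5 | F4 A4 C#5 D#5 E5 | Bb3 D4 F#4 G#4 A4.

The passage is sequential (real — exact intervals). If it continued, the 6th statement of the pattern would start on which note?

Db2

With a 5-note motive the entries are C5, F4, Bb3, each down a 5th from the previous.
Continuing: Eb3 → Ab2 → Db2. Statement 6 starts on Db2.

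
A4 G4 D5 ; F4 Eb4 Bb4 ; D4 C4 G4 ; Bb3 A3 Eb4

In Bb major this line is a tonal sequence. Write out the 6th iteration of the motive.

Eb3 D3 A3

The 3-note cells begin on A4, F4, D4, Bb3 — each down a 3rd from the last.
Carrying on: G3 → Eb3.
From Eb3 the diatonic shape gives Eb3 D3 A3.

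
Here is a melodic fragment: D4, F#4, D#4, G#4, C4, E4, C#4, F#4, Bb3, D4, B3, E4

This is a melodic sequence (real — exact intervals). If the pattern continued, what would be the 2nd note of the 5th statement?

Grouping in 4s, the 2nd note of each cell is F#4, E4, D4.
Extending down a 2nd: C4 → Bb3.

Bb3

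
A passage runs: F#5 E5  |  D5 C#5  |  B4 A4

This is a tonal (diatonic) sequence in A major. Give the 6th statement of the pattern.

C#4 B3

Taking 2-note groups, the heads are F#5, D5, B4: the pattern moves down a 3rd.
Extending down a 3rd: G#4 → E4 → C#4.
Statement 6 starts on C#4 and keeps the same diatonic contour: C#4 B3.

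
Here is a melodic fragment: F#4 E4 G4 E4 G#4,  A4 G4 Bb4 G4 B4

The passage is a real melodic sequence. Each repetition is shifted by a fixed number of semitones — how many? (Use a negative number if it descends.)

3

With a 5-note motive the entries are F#4, A4, each up a 3rd from the previous.
F#4 to A4 spans +3 semitones.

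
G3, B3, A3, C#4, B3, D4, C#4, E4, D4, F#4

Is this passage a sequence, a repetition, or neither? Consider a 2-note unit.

sequence

Each 2-note cell is the previous one transposed up a 2nd.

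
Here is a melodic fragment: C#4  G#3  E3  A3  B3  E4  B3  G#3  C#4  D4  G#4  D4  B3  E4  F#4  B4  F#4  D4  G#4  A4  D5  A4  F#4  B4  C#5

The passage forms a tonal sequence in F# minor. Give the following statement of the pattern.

F#5 C#5 A4 D5 E5

Taking 5-note groups, the heads are C#4, E4, G#4, B4, D5: the pattern moves up a 3rd.
Statement 6 starts on F#5 and keeps the same diatonic contour: F#5 C#5 A4 D5 E5.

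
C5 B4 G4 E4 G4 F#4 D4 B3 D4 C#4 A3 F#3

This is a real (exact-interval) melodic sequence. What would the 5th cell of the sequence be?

E3 D#3 B2 G#2

Taking 4-note groups, the heads are C5, G4, D4: the pattern moves down a 4th.
Carrying on: A3 → E3.
From E3 the exact shape gives E3 D#3 B2 G#2.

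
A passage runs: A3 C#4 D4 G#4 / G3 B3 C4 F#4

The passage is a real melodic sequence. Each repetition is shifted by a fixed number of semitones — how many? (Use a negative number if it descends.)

Unit = 4 notes; the statements start on A3, G3, moving down a 2nd each time.
A3→G3 is 55 − 57 = -2 semitones.

-2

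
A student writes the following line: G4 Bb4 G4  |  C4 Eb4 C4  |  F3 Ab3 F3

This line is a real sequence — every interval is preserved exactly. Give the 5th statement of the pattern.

The 3-note cells begin on G4, C4, F3 — each down a 5th from the last.
Continuing the starts: Bb2 → Eb2.
From Eb2 the exact shape gives Eb2 Gb2 Eb2.

Eb2 Gb2 Eb2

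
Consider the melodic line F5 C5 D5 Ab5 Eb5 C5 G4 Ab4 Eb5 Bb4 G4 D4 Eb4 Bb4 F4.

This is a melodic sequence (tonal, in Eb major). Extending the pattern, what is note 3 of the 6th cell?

C3

Grouping in 5s, the 3rd note of each cell is D5, Ab4, Eb4.
Each moves down a 4th. Continuing: Bb3 → F3 → C3.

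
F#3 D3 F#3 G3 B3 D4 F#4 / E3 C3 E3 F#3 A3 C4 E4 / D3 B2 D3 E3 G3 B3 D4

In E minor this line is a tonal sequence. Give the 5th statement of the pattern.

The 7-note cells begin on F#3, E3, D3 — each down a 2nd from the last.
Continuing the starts: C3 → B2.
From B2 the diatonic shape gives B2 G2 B2 C3 E3 G3 B3.

B2 G2 B2 C3 E3 G3 B3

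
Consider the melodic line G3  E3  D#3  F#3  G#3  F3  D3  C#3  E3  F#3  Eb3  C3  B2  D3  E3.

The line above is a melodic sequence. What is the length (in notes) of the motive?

5

There are 15 notes; a 5-note unit gives 3 cells:
G3 E3 D#3 F#3 G#3 | F3 D3 C#3 E3 F#3 | Eb3 C3 B2 D3 E3
Each cell is the previous one down a 2nd — so the unit is 5 notes.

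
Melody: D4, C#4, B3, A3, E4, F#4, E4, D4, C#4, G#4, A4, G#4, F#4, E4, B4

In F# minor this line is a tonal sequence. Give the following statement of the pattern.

With a 5-note motive the entries are D4, F#4, A4, each up a 3rd from the previous.
From C#5 the diatonic shape gives C#5 B4 A4 G#4 D5.

C#5 B4 A4 G#4 D5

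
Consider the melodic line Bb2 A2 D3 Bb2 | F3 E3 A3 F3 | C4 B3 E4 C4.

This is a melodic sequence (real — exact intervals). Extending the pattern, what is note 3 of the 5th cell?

F#5

With 4-note cells, note 3 of each statement runs D3, A3, E4.
Carrying that up a 5th forward: B4 → F#5.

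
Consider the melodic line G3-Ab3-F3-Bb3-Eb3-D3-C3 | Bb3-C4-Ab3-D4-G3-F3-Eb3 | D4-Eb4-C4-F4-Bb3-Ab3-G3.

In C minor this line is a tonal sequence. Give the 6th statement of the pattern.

The 7-note cells begin on G3, Bb3, D4 — each up a 3rd from the last.
Carrying on: F4 → Ab4 → C5.
So cell 6 is C5 D5 Bb4 Eb5 Ab4 G4 F4.

C5 D5 Bb4 Eb5 Ab4 G4 F4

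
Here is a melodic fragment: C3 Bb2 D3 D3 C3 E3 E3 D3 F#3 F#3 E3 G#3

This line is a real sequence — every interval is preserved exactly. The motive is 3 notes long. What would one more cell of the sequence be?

With a 3-note motive the entries are C3, D3, E3, F#3, each up a 2nd from the previous.
Statement 5 starts on G#3 and keeps the same exact contour: G#3 F#3 A#3.

G#3 F#3 A#3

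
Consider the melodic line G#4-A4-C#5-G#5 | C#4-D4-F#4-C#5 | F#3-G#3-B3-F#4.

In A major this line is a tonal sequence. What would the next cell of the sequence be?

With a 4-note motive the entries are G#4, C#4, F#3, each down a 5th from the previous.
So cell 4 is B2 C#3 E3 B3.

B2 C#3 E3 B3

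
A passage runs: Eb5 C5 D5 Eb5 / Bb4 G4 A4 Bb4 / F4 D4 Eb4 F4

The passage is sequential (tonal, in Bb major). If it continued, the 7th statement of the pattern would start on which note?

With a 4-note motive the entries are Eb5, Bb4, F4, each down a 4th from the previous.
Continuing: C4 → G3 → D3 → A2. Statement 7 starts on A2.

A2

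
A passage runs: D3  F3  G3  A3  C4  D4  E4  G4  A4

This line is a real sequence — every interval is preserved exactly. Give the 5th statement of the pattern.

Unit = 3 notes; the statements start on D3, A3, E4, moving up a 5th each time.
Extending up a 5th: B4 → F#5.
Statement 5 starts on F#5 and keeps the same exact contour: F#5 A5 B5.

F#5 A5 B5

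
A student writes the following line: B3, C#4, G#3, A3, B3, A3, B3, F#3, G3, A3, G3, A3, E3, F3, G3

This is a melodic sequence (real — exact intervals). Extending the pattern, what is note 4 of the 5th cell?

With 5-note cells, note 4 of each statement runs A3, G3, F3.
Carrying that down a 2nd forward: Eb3 → Db3.

Db3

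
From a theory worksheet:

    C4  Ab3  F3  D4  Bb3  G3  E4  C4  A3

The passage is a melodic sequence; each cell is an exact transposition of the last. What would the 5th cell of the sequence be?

G#4 E4 C#4

Taking 3-note groups, the heads are C4, D4, E4: the pattern moves up a 2nd.
Extending up a 2nd: F#4 → G#4.
From G#4 the exact shape gives G#4 E4 C#4.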